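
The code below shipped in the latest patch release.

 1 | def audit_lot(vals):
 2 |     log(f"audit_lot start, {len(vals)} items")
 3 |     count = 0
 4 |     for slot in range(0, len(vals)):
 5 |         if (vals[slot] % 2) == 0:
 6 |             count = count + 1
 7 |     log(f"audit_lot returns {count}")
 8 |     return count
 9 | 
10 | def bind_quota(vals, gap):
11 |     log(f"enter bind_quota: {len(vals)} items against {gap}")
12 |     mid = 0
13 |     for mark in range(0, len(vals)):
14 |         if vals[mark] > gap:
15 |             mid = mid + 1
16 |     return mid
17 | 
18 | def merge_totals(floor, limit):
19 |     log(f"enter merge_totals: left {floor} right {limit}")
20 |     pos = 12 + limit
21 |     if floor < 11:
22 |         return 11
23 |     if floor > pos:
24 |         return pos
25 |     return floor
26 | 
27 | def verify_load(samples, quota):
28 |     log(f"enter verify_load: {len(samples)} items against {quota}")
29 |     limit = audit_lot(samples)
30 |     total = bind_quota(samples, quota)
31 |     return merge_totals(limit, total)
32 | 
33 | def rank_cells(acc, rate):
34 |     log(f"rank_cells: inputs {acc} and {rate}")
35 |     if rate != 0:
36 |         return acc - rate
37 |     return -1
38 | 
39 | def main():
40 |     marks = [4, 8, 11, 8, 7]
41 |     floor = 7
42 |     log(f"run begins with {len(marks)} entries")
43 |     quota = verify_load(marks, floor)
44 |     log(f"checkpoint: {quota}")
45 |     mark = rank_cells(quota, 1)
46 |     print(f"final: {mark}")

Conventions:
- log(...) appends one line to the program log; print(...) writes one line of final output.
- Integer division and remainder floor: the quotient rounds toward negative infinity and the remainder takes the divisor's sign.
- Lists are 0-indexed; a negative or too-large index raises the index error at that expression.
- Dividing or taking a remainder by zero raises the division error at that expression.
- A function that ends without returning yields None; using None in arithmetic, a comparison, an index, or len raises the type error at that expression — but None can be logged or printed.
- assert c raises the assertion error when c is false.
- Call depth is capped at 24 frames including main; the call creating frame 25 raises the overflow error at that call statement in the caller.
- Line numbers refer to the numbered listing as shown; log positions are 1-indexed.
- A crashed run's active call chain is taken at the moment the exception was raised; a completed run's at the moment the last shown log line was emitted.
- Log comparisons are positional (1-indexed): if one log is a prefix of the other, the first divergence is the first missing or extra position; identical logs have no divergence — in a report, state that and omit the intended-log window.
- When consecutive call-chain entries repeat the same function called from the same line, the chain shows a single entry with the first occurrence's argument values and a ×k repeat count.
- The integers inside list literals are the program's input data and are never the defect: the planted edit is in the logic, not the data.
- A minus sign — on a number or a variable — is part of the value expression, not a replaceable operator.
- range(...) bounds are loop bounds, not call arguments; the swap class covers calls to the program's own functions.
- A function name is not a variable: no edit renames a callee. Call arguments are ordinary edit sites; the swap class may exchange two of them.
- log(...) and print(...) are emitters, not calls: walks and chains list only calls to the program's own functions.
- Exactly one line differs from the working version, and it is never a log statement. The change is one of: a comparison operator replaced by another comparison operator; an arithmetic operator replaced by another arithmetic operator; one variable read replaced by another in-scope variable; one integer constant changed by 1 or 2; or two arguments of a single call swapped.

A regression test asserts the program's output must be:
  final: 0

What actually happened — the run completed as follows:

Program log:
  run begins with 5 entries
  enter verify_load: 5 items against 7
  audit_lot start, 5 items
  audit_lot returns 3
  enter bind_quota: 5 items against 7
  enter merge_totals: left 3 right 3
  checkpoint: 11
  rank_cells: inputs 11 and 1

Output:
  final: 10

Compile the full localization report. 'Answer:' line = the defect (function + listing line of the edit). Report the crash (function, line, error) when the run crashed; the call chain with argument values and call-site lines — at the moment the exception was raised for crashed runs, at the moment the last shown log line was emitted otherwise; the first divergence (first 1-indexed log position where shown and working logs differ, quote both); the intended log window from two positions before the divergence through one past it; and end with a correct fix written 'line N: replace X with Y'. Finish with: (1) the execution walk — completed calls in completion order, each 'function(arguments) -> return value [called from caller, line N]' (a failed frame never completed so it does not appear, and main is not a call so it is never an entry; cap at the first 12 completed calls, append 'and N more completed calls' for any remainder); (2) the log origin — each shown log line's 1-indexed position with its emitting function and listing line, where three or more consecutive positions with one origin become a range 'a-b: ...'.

Answer: the defect is in rank_cells at line 36.
The tell: No log line changed; the fault shows up purely in the output.
Call chain: main -> rank_cells(11, 1) (called at line 45).
First divergence: none (the log streams are identical).
Execution walk:
  audit_lot([4, 8, 11, 8, 7]) -> 3  [called from verify_load, line 29]
  bind_quota([4, 8, 11, 8, 7], 7) -> 3  [called from verify_load, line 30]
  merge_totals(3, 3) -> 11  [called from verify_load, line 31]
  verify_load([4, 8, 11, 8, 7], 7) -> 11  [called from main, line 43]
  rank_cells(11, 1) -> 10  [called from main, line 45]
Log origins:
  1: emitted by main (line 42)
  2: emitted by verify_load (line 28)
  3: emitted by audit_lot (line 2)
  4: emitted by audit_lot (line 7)
  5: emitted by bind_quota (line 11)
  6: emitted by merge_totals (line 19)
  7: emitted by main (line 44)
  8: emitted by rank_cells (line 34)
A correct fix: line 36: replace `-` with `%`.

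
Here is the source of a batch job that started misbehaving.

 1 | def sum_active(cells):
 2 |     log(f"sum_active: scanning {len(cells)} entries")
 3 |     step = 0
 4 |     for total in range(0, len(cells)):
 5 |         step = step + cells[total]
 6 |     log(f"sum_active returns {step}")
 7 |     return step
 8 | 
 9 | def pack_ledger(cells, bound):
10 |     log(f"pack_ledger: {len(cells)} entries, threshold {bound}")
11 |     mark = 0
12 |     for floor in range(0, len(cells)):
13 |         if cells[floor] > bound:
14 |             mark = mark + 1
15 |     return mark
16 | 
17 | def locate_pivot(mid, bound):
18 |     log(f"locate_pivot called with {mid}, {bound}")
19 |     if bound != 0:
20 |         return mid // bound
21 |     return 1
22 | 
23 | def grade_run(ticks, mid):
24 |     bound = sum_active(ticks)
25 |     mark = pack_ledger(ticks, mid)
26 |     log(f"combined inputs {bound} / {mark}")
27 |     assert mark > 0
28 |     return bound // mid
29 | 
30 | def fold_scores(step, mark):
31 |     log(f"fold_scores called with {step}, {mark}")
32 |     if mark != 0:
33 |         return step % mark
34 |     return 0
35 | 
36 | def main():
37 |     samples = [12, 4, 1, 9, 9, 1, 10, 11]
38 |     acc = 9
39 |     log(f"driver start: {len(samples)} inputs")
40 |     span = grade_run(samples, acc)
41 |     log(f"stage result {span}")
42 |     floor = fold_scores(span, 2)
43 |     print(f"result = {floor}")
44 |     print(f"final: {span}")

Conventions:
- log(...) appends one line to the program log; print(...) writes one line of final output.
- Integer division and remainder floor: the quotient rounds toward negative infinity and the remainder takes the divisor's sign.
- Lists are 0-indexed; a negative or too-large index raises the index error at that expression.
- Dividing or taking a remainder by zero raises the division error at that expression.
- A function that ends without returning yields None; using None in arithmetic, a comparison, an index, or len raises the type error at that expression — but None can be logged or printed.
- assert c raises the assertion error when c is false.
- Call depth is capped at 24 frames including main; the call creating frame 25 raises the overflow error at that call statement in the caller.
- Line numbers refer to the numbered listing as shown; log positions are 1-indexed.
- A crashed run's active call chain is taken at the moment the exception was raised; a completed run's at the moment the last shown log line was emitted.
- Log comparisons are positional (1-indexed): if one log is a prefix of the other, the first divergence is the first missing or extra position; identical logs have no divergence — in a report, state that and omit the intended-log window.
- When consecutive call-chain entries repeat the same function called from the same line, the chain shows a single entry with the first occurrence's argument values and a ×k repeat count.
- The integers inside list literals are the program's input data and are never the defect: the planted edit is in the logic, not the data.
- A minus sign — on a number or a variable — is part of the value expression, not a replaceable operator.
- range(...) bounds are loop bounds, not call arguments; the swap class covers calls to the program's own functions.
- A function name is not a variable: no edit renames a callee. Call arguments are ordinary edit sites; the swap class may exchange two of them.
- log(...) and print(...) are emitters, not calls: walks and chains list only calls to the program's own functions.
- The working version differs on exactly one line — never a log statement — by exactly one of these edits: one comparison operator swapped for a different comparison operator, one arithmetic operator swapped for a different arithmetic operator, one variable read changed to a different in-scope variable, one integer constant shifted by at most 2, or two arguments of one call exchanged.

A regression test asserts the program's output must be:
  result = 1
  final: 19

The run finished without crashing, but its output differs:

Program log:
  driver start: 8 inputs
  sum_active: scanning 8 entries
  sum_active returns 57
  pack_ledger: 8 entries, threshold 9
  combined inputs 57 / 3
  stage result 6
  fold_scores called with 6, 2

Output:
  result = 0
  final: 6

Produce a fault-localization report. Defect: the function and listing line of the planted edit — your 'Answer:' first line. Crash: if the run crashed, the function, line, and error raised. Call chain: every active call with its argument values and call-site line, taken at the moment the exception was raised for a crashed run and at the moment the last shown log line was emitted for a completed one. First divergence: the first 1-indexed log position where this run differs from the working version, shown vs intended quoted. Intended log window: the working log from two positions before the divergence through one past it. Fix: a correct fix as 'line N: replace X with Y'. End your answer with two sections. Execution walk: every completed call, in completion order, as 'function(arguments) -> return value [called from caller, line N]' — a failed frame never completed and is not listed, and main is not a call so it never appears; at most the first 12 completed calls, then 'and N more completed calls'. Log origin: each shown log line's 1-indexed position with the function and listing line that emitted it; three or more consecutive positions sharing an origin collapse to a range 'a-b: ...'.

Answer: the defect is in grade_run at line 28.
Core observation: Position 6 is the first bad log line: 'stage result 6' should read 'stage result 19'.
Call chain: main -> fold_scores(6, 2) (called at line 42).
First divergence: at position 6 the run shows 'stage result 6' where the working version logs 'stage result 19'.
Intended log window:
  4: pack_ledger: 8 entries, threshold 9
  5: combined inputs 57 / 3
  6: stage result 19
  7: fold_scores called with 19, 2
Execution walk:
  sum_active([12, 4, 1, 9, 9, 1, 10, 11]) -> 57  [called from grade_run, line 24]
  pack_ledger([12, 4, 1, 9, 9, 1, 10, 11], 9) -> 3  [called from grade_run, line 25]
  grade_run([12, 4, 1, 9, 9, 1, 10, 11], 9) -> 6  [called from main, line 40]
  fold_scores(6, 2) -> 0  [called from main, line 42]
Origin of each log line:
  1: from main, line 39
  2: from sum_active, line 2
  3: from sum_active, line 6
  4: from pack_ledger, line 10
  5: from grade_run, line 26
  6: from main, line 41
  7: from fold_scores, line 31
A correct fix: line 28: replace `mid` with `mark`.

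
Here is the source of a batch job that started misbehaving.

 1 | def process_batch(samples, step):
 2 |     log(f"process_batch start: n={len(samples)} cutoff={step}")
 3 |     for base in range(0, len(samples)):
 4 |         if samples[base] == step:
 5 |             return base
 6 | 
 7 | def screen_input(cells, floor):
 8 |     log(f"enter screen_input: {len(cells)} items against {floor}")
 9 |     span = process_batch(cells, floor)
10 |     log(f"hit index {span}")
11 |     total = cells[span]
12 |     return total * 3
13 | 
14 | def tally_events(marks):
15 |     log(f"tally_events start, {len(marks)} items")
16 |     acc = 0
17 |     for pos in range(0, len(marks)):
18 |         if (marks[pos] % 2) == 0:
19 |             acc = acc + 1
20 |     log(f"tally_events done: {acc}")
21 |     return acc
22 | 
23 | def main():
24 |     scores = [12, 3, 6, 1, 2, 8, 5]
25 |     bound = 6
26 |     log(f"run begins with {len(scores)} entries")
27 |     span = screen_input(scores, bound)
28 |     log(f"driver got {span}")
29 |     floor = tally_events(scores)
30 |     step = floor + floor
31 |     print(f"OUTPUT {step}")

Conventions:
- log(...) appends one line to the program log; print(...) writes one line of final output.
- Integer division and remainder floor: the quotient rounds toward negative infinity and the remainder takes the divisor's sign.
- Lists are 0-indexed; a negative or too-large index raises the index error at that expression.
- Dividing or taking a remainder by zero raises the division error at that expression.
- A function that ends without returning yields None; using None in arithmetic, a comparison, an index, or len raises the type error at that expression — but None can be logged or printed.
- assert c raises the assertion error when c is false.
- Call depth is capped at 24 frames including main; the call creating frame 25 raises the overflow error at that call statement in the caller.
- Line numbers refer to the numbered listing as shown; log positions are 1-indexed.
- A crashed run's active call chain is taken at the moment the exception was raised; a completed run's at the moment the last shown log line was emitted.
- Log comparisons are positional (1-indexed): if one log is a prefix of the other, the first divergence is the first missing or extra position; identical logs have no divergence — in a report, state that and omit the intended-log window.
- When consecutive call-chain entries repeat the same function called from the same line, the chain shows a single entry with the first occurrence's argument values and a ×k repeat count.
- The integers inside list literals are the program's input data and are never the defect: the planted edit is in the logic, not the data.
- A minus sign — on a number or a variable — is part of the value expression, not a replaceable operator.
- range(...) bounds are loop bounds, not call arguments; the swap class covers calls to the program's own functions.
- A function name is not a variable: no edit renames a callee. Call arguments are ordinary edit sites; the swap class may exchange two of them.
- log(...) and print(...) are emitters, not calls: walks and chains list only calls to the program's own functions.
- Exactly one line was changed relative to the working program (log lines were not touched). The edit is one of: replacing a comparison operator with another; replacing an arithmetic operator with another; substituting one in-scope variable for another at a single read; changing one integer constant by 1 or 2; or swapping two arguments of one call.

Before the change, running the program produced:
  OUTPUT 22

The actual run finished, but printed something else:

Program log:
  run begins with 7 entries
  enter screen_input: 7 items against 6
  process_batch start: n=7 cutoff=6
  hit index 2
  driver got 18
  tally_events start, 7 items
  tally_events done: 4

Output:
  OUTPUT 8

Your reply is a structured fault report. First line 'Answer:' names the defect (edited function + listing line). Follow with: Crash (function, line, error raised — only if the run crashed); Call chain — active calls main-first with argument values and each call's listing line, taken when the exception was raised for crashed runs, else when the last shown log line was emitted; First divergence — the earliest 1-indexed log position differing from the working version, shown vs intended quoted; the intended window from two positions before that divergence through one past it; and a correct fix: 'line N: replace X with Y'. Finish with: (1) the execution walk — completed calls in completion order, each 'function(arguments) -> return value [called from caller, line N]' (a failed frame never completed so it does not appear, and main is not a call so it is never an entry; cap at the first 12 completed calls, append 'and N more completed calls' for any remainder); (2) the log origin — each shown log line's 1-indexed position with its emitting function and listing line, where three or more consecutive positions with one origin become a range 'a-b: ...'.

Answer: the defect is in main at line 30.
Core observation: No log line changed; the fault shows up purely in the output.
Call chain: main -> tally_events([12, 3, 6, 1, 2, 8, 5]) (called at line 29).
First divergence: there is none — every log position agrees.
Execution walk:
  process_batch([12, 3, 6, 1, 2, 8, 5], 6) -> 2  [called from screen_input, line 9]
  screen_input([12, 3, 6, 1, 2, 8, 5], 6) -> 18  [called from main, line 27]
  tally_events([12, 3, 6, 1, 2, 8, 5]) -> 4  [called from main, line 29]
Log line origins:
  1: from main, line 26
  2: from screen_input, line 8
  3: from process_batch, line 2
  4: from screen_input, line 10
  5: from main, line 28
  6: from tally_events, line 15
  7: from tally_events, line 20
A correct fix: line 30: replace `floor + floor` with `span + floor`.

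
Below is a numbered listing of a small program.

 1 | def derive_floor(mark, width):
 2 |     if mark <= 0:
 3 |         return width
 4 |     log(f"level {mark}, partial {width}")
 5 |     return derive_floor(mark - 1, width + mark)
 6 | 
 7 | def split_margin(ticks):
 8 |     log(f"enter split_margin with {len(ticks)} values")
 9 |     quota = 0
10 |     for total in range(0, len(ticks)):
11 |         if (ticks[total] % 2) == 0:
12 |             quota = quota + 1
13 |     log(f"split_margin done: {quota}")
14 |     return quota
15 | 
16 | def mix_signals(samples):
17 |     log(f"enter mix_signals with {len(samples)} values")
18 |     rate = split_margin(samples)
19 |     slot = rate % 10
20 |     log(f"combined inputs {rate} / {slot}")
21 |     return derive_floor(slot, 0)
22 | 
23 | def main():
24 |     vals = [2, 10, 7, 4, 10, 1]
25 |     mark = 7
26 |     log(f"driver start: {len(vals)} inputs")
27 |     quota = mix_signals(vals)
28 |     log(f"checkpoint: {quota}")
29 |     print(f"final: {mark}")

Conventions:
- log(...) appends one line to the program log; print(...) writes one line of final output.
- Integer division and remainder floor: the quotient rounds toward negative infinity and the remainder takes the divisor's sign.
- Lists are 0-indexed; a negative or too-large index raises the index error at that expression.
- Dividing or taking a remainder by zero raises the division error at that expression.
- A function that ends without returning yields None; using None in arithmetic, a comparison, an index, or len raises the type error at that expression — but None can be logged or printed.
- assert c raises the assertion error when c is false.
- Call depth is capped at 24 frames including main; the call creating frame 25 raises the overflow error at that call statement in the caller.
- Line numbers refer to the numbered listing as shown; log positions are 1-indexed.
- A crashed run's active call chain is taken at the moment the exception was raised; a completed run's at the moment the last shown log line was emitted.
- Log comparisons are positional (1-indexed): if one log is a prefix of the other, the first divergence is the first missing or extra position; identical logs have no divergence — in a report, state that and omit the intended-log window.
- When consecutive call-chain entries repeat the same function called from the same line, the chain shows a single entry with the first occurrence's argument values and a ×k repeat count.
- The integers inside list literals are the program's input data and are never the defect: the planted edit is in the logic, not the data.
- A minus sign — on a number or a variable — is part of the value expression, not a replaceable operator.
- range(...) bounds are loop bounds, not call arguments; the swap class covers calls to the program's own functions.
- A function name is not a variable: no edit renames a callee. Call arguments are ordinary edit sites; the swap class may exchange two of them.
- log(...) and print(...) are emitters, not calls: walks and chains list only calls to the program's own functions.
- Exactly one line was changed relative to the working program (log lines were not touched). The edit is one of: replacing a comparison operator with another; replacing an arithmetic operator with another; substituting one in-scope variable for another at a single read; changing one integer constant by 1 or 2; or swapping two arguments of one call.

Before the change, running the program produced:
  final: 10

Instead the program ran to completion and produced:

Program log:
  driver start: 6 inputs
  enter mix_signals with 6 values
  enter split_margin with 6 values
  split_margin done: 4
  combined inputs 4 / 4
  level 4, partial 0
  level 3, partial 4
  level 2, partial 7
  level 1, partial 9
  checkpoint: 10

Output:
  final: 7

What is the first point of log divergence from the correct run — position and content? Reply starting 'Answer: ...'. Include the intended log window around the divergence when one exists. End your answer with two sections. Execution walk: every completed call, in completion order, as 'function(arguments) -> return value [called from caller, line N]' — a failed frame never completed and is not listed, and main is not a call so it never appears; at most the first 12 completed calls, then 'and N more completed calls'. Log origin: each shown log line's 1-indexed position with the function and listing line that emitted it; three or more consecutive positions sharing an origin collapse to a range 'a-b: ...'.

Answer: none; the two logs match at every position.
Execution walk:
  split_margin([2, 10, 7, 4, 10, 1]) -> 4  [called from mix_signals, line 18]
  derive_floor(0, 10) -> 10  [called from derive_floor, line 5]
  derive_floor(1, 9) -> 10  [called from derive_floor, line 5]
  derive_floor(2, 7) -> 10  [called from derive_floor, line 5]
  derive_floor(3, 4) -> 10  [called from derive_floor, line 5]
  derive_floor(4, 0) -> 10  [called from mix_signals, line 21]
  mix_signals([2, 10, 7, 4, 10, 1]) -> 10  [called from main, line 27]
Log line origins:
  1 — main, line 26
  2 — mix_signals, line 17
  3 — split_margin, line 8
  4 — split_margin, line 13
  5 — mix_signals, line 20
  6-9 — derive_floor, line 4
  10 — main, line 28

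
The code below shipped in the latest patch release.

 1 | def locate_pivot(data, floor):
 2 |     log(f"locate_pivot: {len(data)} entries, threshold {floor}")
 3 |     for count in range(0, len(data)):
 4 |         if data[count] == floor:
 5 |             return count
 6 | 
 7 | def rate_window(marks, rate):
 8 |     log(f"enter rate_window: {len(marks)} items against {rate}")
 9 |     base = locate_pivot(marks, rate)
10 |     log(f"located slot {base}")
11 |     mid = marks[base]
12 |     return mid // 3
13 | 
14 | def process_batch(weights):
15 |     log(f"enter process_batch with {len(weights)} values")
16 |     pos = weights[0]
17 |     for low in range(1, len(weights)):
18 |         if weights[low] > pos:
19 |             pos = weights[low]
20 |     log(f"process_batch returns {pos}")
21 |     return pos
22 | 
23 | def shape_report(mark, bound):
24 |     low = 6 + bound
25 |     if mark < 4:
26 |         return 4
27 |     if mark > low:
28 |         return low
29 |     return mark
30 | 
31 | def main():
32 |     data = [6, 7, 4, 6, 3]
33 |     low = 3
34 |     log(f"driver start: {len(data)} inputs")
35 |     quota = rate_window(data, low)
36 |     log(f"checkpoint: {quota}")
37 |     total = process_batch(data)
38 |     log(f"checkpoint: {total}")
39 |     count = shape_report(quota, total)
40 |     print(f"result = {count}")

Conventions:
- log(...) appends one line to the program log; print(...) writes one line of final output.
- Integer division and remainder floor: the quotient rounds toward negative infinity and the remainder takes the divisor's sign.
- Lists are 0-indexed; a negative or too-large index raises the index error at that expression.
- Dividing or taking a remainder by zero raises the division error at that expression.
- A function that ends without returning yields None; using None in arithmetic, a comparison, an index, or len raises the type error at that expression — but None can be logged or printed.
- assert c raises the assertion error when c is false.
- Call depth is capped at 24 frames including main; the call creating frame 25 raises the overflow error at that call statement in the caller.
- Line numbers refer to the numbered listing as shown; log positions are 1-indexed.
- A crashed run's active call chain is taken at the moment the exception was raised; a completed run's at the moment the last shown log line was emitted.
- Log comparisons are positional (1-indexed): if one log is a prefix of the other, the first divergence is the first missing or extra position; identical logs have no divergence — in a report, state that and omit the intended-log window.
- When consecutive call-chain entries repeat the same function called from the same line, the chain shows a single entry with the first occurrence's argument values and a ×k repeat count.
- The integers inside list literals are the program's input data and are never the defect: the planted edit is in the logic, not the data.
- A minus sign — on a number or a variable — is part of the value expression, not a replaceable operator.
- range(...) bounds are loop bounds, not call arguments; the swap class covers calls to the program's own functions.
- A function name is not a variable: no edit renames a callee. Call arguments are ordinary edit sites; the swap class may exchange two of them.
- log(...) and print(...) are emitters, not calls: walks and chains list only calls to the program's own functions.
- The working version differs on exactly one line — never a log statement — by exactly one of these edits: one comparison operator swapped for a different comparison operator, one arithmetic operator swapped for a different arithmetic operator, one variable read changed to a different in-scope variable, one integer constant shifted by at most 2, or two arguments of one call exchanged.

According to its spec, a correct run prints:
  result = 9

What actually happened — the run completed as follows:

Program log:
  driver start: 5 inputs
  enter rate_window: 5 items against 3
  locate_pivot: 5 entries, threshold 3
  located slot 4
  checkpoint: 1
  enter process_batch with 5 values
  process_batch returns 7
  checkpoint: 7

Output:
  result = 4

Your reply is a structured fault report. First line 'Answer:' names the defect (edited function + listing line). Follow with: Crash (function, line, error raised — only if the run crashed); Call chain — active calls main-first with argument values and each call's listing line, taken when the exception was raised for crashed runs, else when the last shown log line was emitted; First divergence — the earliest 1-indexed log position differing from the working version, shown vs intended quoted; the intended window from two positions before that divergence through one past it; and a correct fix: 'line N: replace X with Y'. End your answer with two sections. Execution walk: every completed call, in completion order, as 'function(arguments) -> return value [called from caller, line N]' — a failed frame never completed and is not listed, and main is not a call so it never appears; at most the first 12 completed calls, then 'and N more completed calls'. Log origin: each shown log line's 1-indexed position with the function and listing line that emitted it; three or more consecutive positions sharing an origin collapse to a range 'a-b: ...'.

Answer: the defect is in rate_window at line 12.
Core observation: At log position 5 the runs split — shown 'checkpoint: 1', but the working version logs 'checkpoint: 9'.
Call chain: main.
First divergence: position 5 — the shown line 'checkpoint: 1' should read 'checkpoint: 9'.
Intended log window:
  3: locate_pivot: 5 entries, threshold 3
  4: located slot 4
  5: checkpoint: 9
  6: enter process_batch with 5 values
Execution walk:
  locate_pivot([6, 7, 4, 6, 3], 3) -> 4  [called from rate_window, line 9]
  rate_window([6, 7, 4, 6, 3], 3) -> 1  [called from main, line 35]
  process_batch([6, 7, 4, 6, 3]) -> 7  [called from main, line 37]
  shape_report(1, 7) -> 4  [called from main, line 39]
Log origins:
  1: emitted by main (line 34)
  2: emitted by rate_window (line 8)
  3: emitted by locate_pivot (line 2)
  4: emitted by rate_window (line 10)
  5: emitted by main (line 36)
  6: emitted by process_batch (line 15)
  7: emitted by process_batch (line 20)
  8: emitted by main (line 38)
A correct fix: line 12: replace `//` with `*`.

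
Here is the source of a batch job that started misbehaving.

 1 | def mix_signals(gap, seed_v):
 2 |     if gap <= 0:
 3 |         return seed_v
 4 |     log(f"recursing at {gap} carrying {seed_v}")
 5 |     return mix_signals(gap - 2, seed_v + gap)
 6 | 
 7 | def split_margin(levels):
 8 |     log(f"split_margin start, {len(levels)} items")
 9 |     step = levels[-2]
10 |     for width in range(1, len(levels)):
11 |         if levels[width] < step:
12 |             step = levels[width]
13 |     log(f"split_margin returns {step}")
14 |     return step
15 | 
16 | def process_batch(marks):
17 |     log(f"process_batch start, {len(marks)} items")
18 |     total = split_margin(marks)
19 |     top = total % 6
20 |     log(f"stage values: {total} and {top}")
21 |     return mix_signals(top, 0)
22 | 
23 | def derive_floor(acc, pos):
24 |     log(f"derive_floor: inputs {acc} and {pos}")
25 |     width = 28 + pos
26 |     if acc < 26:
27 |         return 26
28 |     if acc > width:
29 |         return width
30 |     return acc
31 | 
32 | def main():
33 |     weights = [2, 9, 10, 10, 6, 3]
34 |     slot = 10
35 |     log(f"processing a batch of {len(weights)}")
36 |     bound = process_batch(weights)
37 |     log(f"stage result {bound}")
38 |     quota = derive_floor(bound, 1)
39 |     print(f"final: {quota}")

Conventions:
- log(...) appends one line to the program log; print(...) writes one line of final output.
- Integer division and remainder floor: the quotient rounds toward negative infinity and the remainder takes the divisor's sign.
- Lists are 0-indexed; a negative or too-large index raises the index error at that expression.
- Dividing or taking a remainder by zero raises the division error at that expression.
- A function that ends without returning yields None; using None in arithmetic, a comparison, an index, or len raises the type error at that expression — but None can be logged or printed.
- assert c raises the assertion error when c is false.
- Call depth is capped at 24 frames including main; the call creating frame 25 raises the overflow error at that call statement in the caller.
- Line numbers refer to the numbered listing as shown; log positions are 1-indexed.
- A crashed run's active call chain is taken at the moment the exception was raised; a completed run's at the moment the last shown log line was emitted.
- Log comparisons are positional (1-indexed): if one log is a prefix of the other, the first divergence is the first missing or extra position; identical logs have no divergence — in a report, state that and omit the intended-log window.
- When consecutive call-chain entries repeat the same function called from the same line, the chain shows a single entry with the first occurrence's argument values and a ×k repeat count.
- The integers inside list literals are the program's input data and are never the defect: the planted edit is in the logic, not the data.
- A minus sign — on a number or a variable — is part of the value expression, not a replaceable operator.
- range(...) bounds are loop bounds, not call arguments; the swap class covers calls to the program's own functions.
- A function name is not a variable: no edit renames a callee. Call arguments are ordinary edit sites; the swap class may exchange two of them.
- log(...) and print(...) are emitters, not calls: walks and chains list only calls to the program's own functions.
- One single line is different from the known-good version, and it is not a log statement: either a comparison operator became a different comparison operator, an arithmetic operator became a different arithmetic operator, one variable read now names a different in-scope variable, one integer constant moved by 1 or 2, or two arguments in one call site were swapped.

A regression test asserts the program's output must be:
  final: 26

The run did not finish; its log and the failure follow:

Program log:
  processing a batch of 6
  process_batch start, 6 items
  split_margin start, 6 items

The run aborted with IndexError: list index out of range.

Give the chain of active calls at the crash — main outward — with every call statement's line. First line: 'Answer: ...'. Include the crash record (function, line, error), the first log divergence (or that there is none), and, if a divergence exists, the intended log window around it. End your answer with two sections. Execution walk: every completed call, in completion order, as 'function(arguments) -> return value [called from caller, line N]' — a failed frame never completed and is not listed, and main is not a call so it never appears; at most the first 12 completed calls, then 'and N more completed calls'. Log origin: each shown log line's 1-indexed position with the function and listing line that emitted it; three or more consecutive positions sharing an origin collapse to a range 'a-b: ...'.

Answer: main -> process_batch (called at line 36) -> split_margin (called at line 18).
Core observation: The log ends early — 3 lines, where the working version next logs 'split_margin returns 2'.
Crash: split_margin, line 9, IndexError.
First divergence: position 4 (shown log ended at 3 lines; the working version continues: 'split_margin returns 2').
Intended log window:
  2: process_batch start, 6 items
  3: split_margin start, 6 items
  4: split_margin returns 2
  5: stage values: 2 and 2
Execution walk:
  (no call completed)
Log line origins:
  1: from main, line 35
  2: from process_batch, line 17
  3: from split_margin, line 8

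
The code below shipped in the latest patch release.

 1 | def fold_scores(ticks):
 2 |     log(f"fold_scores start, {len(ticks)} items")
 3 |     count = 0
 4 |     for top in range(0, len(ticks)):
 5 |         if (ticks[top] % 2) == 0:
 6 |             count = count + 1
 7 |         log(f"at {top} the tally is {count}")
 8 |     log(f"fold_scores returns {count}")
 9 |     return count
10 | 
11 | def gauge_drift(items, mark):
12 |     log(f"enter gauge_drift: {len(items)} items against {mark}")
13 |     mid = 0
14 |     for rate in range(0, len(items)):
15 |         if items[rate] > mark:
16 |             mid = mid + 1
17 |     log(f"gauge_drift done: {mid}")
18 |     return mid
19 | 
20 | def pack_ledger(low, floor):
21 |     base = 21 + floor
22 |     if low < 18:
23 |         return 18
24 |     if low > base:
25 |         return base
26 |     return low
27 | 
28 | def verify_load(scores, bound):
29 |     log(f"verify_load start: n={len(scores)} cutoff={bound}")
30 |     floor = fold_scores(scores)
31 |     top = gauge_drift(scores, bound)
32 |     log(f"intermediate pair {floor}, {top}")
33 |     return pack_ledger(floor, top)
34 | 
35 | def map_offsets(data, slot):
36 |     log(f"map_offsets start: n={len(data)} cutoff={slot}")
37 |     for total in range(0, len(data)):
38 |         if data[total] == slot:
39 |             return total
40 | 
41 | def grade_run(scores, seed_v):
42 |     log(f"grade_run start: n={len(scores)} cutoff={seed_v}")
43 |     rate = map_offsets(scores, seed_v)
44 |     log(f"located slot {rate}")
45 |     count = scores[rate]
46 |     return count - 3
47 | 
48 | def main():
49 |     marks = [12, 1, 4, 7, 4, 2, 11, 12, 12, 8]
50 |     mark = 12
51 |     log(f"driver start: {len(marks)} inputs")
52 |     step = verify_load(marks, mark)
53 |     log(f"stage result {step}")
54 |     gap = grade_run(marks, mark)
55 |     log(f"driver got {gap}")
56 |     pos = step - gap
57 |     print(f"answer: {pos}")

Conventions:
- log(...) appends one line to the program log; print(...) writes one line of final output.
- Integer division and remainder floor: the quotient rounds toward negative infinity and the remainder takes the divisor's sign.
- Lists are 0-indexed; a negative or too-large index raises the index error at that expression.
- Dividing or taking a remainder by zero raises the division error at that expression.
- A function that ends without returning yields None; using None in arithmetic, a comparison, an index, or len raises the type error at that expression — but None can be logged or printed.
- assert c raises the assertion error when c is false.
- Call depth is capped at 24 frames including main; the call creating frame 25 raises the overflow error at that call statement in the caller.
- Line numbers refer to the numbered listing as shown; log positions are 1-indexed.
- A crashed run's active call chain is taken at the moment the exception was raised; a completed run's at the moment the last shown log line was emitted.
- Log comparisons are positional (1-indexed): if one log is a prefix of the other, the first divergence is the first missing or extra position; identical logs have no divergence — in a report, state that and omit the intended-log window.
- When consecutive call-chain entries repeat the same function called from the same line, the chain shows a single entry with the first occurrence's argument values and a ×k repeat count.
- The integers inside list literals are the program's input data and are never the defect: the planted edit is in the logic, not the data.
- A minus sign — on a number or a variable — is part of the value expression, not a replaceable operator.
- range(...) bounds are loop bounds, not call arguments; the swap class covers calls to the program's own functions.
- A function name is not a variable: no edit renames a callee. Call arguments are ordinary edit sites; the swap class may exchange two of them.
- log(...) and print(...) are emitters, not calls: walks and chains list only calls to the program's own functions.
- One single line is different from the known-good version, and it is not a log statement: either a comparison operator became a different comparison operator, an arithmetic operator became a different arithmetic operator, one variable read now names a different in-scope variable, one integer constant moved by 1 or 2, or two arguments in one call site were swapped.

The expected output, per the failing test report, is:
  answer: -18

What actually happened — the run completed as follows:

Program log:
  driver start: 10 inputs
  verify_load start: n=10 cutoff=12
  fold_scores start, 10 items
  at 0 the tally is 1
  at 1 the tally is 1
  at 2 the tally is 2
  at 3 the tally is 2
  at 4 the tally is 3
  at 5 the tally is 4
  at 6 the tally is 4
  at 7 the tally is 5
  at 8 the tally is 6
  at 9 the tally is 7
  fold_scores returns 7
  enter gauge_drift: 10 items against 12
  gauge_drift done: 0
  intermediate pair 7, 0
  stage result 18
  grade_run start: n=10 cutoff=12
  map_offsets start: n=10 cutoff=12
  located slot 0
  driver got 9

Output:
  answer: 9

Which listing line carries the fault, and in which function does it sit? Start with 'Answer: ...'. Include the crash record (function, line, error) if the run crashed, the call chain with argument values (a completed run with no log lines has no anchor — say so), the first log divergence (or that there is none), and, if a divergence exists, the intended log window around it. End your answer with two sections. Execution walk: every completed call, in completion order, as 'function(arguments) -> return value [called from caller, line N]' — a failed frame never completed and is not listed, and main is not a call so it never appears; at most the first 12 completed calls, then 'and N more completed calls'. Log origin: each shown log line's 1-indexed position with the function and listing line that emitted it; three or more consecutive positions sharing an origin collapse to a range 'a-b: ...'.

Answer: the defect is in grade_run at line 46.
Key fact: At log position 22 the runs split — shown 'driver got 9', but the working version logs 'driver got 36'.
Call chain: main.
First divergence: position 22 — the shown line 'driver got 9' should read 'driver got 36'.
Intended log window:
  20: map_offsets start: n=10 cutoff=12
  21: located slot 0
  22: driver got 36
Execution walk:
  fold_scores([12, 1, 4, 7, 4, 2, 11, 12, 12, 8]) -> 7  [called from verify_load, line 30]
  gauge_drift([12, 1, 4, 7, 4, 2, 11, 12, 12, 8], 12) -> 0  [called from verify_load, line 31]
  pack_ledger(7, 0) -> 18  [called from verify_load, line 33]
  verify_load([12, 1, 4, 7, 4, 2, 11, 12, 12, 8], 12) -> 18  [called from main, line 52]
  map_offsets([12, 1, 4, 7, 4, 2, 11, 12, 12, 8], 12) -> 0  [called from grade_run, line 43]
  grade_run([12, 1, 4, 7, 4, 2, 11, 12, 12, 8], 12) -> 9  [called from main, line 54]
Log line origins:
  1: emitted by main (line 51)
  2: emitted by verify_load (line 29)
  3: emitted by fold_scores (line 2)
  4-13: emitted by fold_scores (line 7)
  14: emitted by fold_scores (line 8)
  15: emitted by gauge_drift (line 12)
  16: emitted by gauge_drift (line 17)
  17: emitted by verify_load (line 32)
  18: emitted by main (line 53)
  19: emitted by grade_run (line 42)
  20: emitted by map_offsets (line 36)
  21: emitted by grade_run (line 44)
  22: emitted by main (line 55)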